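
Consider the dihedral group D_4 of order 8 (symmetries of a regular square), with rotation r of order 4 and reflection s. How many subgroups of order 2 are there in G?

5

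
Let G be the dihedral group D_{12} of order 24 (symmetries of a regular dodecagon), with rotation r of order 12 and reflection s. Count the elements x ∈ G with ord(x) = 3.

The elements of order 3 are: r^4, r^8.
That's 2.

2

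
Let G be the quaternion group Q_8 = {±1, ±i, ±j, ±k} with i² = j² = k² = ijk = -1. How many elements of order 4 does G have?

6

The elements of order 4 are: i, -i, j, -j, k, -k.
That's 6.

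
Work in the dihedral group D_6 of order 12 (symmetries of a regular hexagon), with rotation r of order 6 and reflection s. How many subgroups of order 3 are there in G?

|G| = 12 and 3 | 12, so subgroups of order 3 are possible by Lagrange.
The subgroups of order 3 are: {e, r^2, r^4}.
So G has 1 subgroup of order 3.

1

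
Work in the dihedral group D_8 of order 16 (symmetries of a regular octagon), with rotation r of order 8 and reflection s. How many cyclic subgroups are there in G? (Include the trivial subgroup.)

A cyclic subgroup of order d is generated by each of its φ(d) elements of order d, so the cyclic subgroups of order d number (#elements of order d)/φ(d).
Cyclic subgroups by order — order 1: 1; order 2: 9; order 4: 1; order 8: 1.
Total: 12.

12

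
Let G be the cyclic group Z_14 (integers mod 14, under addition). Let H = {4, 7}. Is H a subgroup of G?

The identity 0 ∉ H, so H is not a subgroup.

No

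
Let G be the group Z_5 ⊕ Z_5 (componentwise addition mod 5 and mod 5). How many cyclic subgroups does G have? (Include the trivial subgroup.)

7

Group the elements of G by the cyclic subgroup they generate; each cyclic subgroup of order d accounts for φ(d) elements.
Cyclic subgroups by order — order 1: 1; order 5: 6.
Total: 7.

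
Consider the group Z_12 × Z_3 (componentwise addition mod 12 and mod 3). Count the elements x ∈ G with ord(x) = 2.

An element (a,b) has order lcm(ord(a), ord(b)); count pairs with lcm equal to 2.
Enumerating gives 1 such elements.

1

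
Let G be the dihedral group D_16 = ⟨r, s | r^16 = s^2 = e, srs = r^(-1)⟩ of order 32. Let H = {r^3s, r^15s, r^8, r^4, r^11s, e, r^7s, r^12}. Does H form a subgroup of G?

Yes

|H| = 8 divides |G| = 32, consistent with Lagrange.
H contains the identity, every element's inverse is in H, and H is closed under ·: it is a subgroup.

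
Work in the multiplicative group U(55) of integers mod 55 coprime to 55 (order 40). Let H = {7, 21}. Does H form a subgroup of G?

No

The identity 1 ∉ H, so H is not a subgroup.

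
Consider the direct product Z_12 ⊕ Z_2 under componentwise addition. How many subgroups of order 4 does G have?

|G| = 24 and 4 | 24, so subgroups of order 4 are possible by Lagrange.
The subgroups of order 4 are: {(0,0), (0,1), (6,0), (6,1)}; {(0,0), (3,0), (6,0), (9,0)}; {(0,0), (3,1), (6,0), (9,1)}.
So G has 3 subgroups of order 4.

3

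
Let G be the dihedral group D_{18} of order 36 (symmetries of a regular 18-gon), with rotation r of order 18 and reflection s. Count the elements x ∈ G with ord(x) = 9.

6

The elements of order 9 are: r^2, r^4, r^8, r^10, r^14, r^16.
That's 6.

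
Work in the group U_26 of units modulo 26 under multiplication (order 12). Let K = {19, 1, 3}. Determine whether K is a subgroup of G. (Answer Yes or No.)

No

19 ∈ K but its inverse 11 ∉ K, so K is not a subgroup.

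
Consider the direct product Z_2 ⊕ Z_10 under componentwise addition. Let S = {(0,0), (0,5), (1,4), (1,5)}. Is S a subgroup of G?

No

(1,4) ∈ S but its inverse (1,6) ∉ S, so S is not a subgroup.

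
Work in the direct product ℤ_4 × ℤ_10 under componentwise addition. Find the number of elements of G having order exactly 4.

An element (a,b) has order lcm(ord(a), ord(b)); count pairs with lcm equal to 4.
Enumerating gives 4 such elements.

4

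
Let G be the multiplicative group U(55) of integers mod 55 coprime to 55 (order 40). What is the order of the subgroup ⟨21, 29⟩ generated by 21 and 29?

20

|⟨21⟩| = 2 and |⟨29⟩| = 10, so |H| is a multiple of lcm(2, 10) = 10 and divides |G| = 40.
Closing under the operation: H = {1, 4, 6, 9, 14, 16, 19, 21, 24, 26, 29, 31, 34, 36, 39, 41, 46, 49, 51, 54}, so |H| = 20.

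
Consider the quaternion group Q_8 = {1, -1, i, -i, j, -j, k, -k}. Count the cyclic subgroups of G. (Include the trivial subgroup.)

5

Each element a generates a cyclic subgroup ⟨a⟩; distinct elements may generate the same one (a cyclic group of order d has φ(d) generators).
Cyclic subgroups by order — order 1: 1; order 2: 1; order 4: 3.
Total: 5.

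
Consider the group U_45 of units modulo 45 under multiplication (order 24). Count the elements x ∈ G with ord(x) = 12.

The elements of order 12 are: 2, 7, 13, 22, 23, 32, 38, 43.
That's 8.

8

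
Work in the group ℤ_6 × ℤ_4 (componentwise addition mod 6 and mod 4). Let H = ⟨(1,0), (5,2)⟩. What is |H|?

12

|⟨(1,0)⟩| = 6 and |⟨(5,2)⟩| = 6, so |H| is a multiple of lcm(6, 6) = 6 and divides |G| = 24.
Closing under the operation: H = {(0,0), (0,2), (1,0), (1,2), (2,0), (2,2), (3,0), (3,2), (4,0), (4,2), (5,0), (5,2)}, so |H| = 12.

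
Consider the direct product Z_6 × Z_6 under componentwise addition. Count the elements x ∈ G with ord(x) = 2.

3

An element (a,b) has order lcm(ord(a), ord(b)); count pairs with lcm equal to 2.
Enumerating gives 3 such elements.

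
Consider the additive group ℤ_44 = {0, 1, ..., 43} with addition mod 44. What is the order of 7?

In ℤ_44, the order of an element a is n/gcd(a, n).
gcd(7, 44) = 1, so |⟨7⟩| = 44/1 = 44.

44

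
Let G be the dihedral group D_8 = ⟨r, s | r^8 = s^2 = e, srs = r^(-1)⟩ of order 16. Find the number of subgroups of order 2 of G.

9

|G| = 16 and 2 | 16, so subgroups of order 2 are possible by Lagrange.
The subgroups of order 2 are: {e, r^2s}; {e, r^3s}; {e, r^4}; {e, r^4s}; … (9 in all).
So G has 9 subgroups of order 2.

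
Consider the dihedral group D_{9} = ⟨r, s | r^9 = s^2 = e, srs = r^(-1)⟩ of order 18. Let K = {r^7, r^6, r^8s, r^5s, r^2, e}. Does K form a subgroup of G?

r^6 ∈ K but its inverse r^3 ∉ K, so K is not a subgroup.

No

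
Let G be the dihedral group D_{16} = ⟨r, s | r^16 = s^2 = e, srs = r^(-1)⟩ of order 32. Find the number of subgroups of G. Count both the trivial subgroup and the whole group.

|G| = 32, so by Lagrange every subgroup order divides 32. Divisors: 1, 2, 4, 8, 16, 32.
Subgroups by order — order 1: 1; order 2: 17; order 4: 9; order 8: 5; order 16: 3; order 32: 1.
Total: 1 + 17 + 9 + 5 + 3 + 1 = 36.

36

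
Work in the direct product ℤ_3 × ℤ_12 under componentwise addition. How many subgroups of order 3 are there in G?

|G| = 36 and 3 | 36, so subgroups of order 3 are possible by Lagrange.
The subgroups of order 3 are: {(0,0), (0,4), (0,8)}; {(0,0), (1,0), (2,0)}; {(0,0), (1,4), (2,8)}; {(0,0), (1,8), (2,4)}.
So G has 4 subgroups of order 3.

4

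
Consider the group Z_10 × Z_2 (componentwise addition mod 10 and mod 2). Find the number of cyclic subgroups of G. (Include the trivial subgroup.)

Each element a generates a cyclic subgroup ⟨a⟩; distinct elements may generate the same one (a cyclic group of order d has φ(d) generators).
Cyclic subgroups by order — order 1: 1; order 2: 3; order 5: 1; order 10: 3.
Total: 8.

8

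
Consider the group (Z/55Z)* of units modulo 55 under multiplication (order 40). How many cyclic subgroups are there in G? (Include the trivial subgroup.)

A cyclic subgroup of order d is generated by each of its φ(d) elements of order d, so the cyclic subgroups of order d number (#elements of order d)/φ(d).
Cyclic subgroups by order — order 1: 1; order 2: 3; order 4: 2; order 5: 1; order 10: 3; order 20: 2.
Total: 12.

12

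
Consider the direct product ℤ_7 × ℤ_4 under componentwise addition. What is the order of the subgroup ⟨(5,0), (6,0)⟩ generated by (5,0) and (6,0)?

7

|⟨(5,0)⟩| = 7 and |⟨(6,0)⟩| = 7, so |H| is a multiple of lcm(7, 7) = 7 and divides |G| = 28.
Closing under the operation: H = {(0,0), (1,0), (2,0), (3,0), (4,0), (5,0), (6,0)}, so |H| = 7.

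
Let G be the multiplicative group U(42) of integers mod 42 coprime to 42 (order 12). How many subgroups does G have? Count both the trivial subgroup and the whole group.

10

|G| = 12, so by Lagrange every subgroup order divides 12. Divisors: 1, 2, 3, 4, 6, 12.
Subgroups by order — order 1: 1; order 2: 3; order 3: 1; order 4: 1; order 6: 3; order 12: 1.
Total: 1 + 3 + 1 + 1 + 3 + 1 = 10.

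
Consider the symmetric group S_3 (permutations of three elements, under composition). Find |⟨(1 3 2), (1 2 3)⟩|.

3

|⟨(1 3 2)⟩| = 3 and |⟨(1 2 3)⟩| = 3, so |H| is a multiple of lcm(3, 3) = 3 and divides |G| = 6.
Closing under the operation: H = {e, (1 2 3), (1 3 2)}, so |H| = 3.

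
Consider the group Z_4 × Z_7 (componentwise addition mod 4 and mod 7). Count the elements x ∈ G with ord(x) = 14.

6

An element (a,b) has order lcm(ord(a), ord(b)); count pairs with lcm equal to 14.
Enumerating gives 6 such elements.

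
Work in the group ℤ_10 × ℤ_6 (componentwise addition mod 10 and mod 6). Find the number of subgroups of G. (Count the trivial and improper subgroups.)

20

|G| = 60, so by Lagrange every subgroup order divides 60. Divisors: 1, 2, 3, 4, 5, 6, 10, 12, 15, 20, 30, 60.
Subgroups by order — order 1: 1; order 2: 3; order 3: 1; order 4: 1; order 5: 1; order 6: 3; order 10: 3; order 12: 1; order 15: 1; order 20: 1; order 30: 3; order 60: 1.
Total: 1 + 3 + 1 + 1 + 1 + 3 + 3 + 1 + 1 + 1 + 3 + 1 = 20.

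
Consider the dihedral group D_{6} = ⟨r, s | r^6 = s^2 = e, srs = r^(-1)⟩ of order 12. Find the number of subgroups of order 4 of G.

3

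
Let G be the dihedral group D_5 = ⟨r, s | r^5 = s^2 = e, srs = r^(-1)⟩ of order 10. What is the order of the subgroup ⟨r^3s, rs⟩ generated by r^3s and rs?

|⟨r^3s⟩| = 2 and |⟨rs⟩| = 2, so |H| is a multiple of lcm(2, 2) = 2 and divides |G| = 10.
Closing {r^3s, rs} under the group operation gives all of G, so |H| = 10.

10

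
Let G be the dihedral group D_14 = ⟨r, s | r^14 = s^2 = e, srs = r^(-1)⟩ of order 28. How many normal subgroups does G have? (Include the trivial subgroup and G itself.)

G has 28 subgroups. Checking conjugation-invariance by order — order 1: 1/1 normal; order 2: 1/15 normal; order 4: 0/7 normal; order 7: 1/1 normal; order 14: 3/3 normal; order 28: 1/1 normal.
Total normal subgroups: 7.

7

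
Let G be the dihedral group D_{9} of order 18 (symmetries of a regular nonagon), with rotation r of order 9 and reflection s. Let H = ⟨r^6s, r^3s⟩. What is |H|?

6

|⟨r^6s⟩| = 2 and |⟨r^3s⟩| = 2, so |H| is a multiple of lcm(2, 2) = 2 and divides |G| = 18.
Closing under the operation: H = {e, r^3, r^6, s, r^3s, r^6s}, so |H| = 6.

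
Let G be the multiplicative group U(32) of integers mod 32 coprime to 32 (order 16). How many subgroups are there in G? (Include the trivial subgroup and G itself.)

|G| = 16, so by Lagrange every subgroup order divides 16. Divisors: 1, 2, 4, 8, 16.
Subgroups by order — order 1: 1; order 2: 3; order 4: 3; order 8: 3; order 16: 1.
Total: 1 + 3 + 3 + 3 + 1 = 11.

11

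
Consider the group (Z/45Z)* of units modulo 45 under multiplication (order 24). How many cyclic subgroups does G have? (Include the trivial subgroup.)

12

Group the elements of G by the cyclic subgroup they generate; each cyclic subgroup of order d accounts for φ(d) elements.
Cyclic subgroups by order — order 1: 1; order 2: 3; order 3: 1; order 4: 2; order 6: 3; order 12: 2.
Total: 12.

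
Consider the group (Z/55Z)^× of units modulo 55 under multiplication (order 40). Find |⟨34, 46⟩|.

|⟨34⟩| = 2 and |⟨46⟩| = 10, so |H| is a multiple of lcm(2, 10) = 10 and divides |G| = 40.
Closing under the operation: H = {1, 4, 6, 9, 14, 16, 19, 21, 24, 26, 29, 31, 34, 36, 39, 41, 46, 49, 51, 54}, so |H| = 20.

20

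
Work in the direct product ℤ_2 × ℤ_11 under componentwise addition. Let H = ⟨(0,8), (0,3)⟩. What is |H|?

11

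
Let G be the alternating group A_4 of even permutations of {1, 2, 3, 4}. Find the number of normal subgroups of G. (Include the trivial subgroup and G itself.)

G has 10 subgroups. Checking conjugation-invariance by order — order 1: 1/1 normal; order 2: 0/3 normal; order 3: 0/4 normal; order 4: 1/1 normal; order 12: 1/1 normal.
Total normal subgroups: 3.

3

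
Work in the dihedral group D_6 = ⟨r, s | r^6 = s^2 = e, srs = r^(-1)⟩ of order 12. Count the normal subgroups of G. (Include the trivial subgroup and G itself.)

7

G has 16 subgroups. Checking conjugation-invariance by order — order 1: 1/1 normal; order 2: 1/7 normal; order 3: 1/1 normal; order 4: 0/3 normal; order 6: 3/3 normal; order 12: 1/1 normal.
Total normal subgroups: 7.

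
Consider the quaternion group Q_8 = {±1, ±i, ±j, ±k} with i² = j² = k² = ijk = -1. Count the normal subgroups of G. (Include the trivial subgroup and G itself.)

6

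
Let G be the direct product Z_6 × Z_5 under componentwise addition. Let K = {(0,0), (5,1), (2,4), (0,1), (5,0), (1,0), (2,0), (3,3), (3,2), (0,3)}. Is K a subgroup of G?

No

(0,1) ∈ K but its inverse (0,4) ∉ K, so K is not a subgroup.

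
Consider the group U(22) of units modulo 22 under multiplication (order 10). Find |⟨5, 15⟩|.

5

|⟨5⟩| = 5 and |⟨15⟩| = 5, so |H| is a multiple of lcm(5, 5) = 5 and divides |G| = 10.
Closing under the operation: H = {1, 3, 5, 9, 15}, so |H| = 5.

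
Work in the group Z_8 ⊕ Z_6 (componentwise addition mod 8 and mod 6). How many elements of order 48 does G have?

An element (a,b) has order lcm(ord(a), ord(b)); count pairs with lcm equal to 48.
Enumerating gives 0 such elements.

0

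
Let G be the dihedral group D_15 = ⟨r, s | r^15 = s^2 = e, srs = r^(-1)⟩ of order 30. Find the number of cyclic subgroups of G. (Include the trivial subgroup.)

19

A cyclic subgroup of order d is generated by each of its φ(d) elements of order d, so the cyclic subgroups of order d number (#elements of order d)/φ(d).
Cyclic subgroups by order — order 1: 1; order 2: 15; order 3: 1; order 5: 1; order 15: 1.
Total: 19.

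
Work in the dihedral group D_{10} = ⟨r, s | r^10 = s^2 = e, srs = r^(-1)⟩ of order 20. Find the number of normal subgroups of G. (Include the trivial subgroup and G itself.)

G has 22 subgroups. Checking conjugation-invariance by order — order 1: 1/1 normal; order 2: 1/11 normal; order 4: 0/5 normal; order 5: 1/1 normal; order 10: 3/3 normal; order 20: 1/1 normal.
Total normal subgroups: 7.

7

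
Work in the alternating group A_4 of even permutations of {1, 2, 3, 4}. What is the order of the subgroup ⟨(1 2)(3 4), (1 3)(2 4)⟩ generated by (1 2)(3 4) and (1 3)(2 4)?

4

|⟨(1 2)(3 4)⟩| = 2 and |⟨(1 3)(2 4)⟩| = 2, so |H| is a multiple of lcm(2, 2) = 2 and divides |G| = 12.
Closing under the operation: H = {e, (1 2)(3 4), (1 3)(2 4), (1 4)(2 3)}, so |H| = 4.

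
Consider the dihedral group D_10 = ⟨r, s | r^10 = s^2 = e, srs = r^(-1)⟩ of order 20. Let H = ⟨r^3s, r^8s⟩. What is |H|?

4

|⟨r^3s⟩| = 2 and |⟨r^8s⟩| = 2, so |H| is a multiple of lcm(2, 2) = 2 and divides |G| = 20.
Closing under the operation: H = {e, r^5, r^3s, r^8s}, so |H| = 4.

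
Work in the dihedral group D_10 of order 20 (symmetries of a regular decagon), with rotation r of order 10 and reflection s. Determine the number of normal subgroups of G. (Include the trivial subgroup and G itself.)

7

G has 22 subgroups. Checking conjugation-invariance by order — order 1: 1/1 normal; order 2: 1/11 normal; order 4: 0/5 normal; order 5: 1/1 normal; order 10: 3/3 normal; order 20: 1/1 normal.
Total normal subgroups: 7.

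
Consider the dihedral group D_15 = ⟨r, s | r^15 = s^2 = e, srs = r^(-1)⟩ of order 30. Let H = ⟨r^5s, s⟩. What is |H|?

|⟨r^5s⟩| = 2 and |⟨s⟩| = 2, so |H| is a multiple of lcm(2, 2) = 2 and divides |G| = 30.
Closing under the operation: H = {e, r^5, r^10, s, r^5s, r^10s}, so |H| = 6.

6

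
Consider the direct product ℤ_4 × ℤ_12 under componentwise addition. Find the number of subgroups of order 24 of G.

3

|G| = 48 and 24 | 48, so subgroups of order 24 are possible by Lagrange.
The subgroups of order 24 are: {(0,0), (0,1), (0,2), (0,3), (0,4), (0,5), (0,6), (0,7), (0,8), (0,9), (0,10), (0,11), (2,0), (2,1), (2,2), (2,3), (2,4), (2,5), (2,6), (2,7), (2,8), (2,9), (2,10), (2,11)}; {(0,0), (0,2), (0,4), (0,6), (0,8), (0,10), (1,0), (1,2), (1,4), (1,6), (1,8), (1,10), (2,0), (2,2), (2,4), (2,6), (2,8), (2,10), (3,0), (3,2), (3,4), (3,6), (3,8), (3,10)}; {(0,0), (0,2), (0,4), (0,6), (0,8), (0,10), (1,1), (1,3), (1,5), (1,7), (1,9), (1,11), (2,0), (2,2), (2,4), (2,6), (2,8), (2,10), (3,1), (3,3), (3,5), (3,7), (3,9), (3,11)}.
So G has 3 subgroups of order 24.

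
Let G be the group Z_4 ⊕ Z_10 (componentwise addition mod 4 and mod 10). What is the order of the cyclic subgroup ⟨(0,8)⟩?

The order of (0,8) in Z_4 × Z_10 is lcm(ord(0) in Z_4, ord(8) in Z_10).
ord(0) = 1 and ord(8) = 5, so |⟨(0,8)⟩| = lcm(1, 5) = 5.

5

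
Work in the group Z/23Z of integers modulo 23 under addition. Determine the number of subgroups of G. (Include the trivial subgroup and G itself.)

2

A cyclic group of order 23 has exactly one subgroup for each divisor of 23.
Divisors of 23: 1, 23.
So Z/23Z has 2 subgroups.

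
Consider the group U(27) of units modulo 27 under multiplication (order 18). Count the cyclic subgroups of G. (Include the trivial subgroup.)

A cyclic subgroup of order d is generated by each of its φ(d) elements of order d, so the cyclic subgroups of order d number (#elements of order d)/φ(d).
Cyclic subgroups by order — order 1: 1; order 2: 1; order 3: 1; order 6: 1; order 9: 1; order 18: 1.
Total: 6.

6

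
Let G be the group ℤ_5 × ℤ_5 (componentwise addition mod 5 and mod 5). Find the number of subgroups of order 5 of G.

6

|G| = 25 and 5 | 25, so subgroups of order 5 are possible by Lagrange.
The subgroups of order 5 are: {(0,0), (0,1), (0,2), (0,3), (0,4)}; {(0,0), (1,0), (2,0), (3,0), (4,0)}; {(0,0), (1,1), (2,2), (3,3), (4,4)}; {(0,0), (1,2), (2,4), (3,1), (4,3)}; … (6 in all).
So G has 6 subgroups of order 5.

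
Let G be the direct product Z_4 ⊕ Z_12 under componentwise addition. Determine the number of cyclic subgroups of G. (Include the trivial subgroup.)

20

Each element a generates a cyclic subgroup ⟨a⟩; distinct elements may generate the same one (a cyclic group of order d has φ(d) generators).
Cyclic subgroups by order — order 1: 1; order 2: 3; order 3: 1; order 4: 6; order 6: 3; order 12: 6.
Total: 20.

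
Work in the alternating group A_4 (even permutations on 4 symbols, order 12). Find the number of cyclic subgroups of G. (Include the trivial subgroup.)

Each element a generates a cyclic subgroup ⟨a⟩; distinct elements may generate the same one (a cyclic group of order d has φ(d) generators).
Cyclic subgroups by order — order 1: 1; order 2: 3; order 3: 4.
Total: 8.

8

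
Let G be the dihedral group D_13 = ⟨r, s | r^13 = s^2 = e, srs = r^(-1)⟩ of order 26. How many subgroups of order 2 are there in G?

13

|G| = 26 and 2 | 26, so subgroups of order 2 are possible by Lagrange.
The subgroups of order 2 are: {e, r^10s}; {e, r^11s}; {e, r^12s}; {e, r^2s}; … (13 in all).
So G has 13 subgroups of order 2.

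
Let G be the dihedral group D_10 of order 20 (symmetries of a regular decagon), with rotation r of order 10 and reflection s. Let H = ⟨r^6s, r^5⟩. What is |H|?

4

|⟨r^6s⟩| = 2 and |⟨r^5⟩| = 2, so |H| is a multiple of lcm(2, 2) = 2 and divides |G| = 20.
Closing under the operation: H = {e, r^5, rs, r^6s}, so |H| = 4.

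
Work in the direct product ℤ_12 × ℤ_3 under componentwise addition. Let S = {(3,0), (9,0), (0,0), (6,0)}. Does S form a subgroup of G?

Yes

|S| = 4 divides |G| = 36, consistent with Lagrange.
S contains the identity, every element's inverse is in S, and S is closed under +: it is a subgroup.
In fact S = ⟨(9,0)⟩.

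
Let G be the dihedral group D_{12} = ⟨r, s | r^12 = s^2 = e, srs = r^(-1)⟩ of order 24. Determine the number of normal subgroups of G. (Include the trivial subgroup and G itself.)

9

G has 34 subgroups. Checking conjugation-invariance by order — order 1: 1/1 normal; order 2: 1/13 normal; order 3: 1/1 normal; order 4: 1/7 normal; order 6: 1/5 normal; order 8: 0/3 normal; order 12: 3/3 normal; order 24: 1/1 normal.
Total normal subgroups: 9.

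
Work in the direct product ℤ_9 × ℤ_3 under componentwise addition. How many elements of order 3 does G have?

8

An element (a,b) has order lcm(ord(a), ord(b)); count pairs with lcm equal to 3.
Enumerating gives 8 such elements.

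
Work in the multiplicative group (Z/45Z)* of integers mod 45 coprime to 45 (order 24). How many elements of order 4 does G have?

4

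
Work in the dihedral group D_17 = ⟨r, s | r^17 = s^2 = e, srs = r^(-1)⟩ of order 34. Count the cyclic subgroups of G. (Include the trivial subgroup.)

Group the elements of G by the cyclic subgroup they generate; each cyclic subgroup of order d accounts for φ(d) elements.
Cyclic subgroups by order — order 1: 1; order 2: 17; order 17: 1.
Total: 19.

19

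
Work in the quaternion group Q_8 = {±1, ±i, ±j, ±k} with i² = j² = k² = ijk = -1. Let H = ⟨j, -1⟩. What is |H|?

|⟨j⟩| = 4 and |⟨-1⟩| = 2, so |H| is a multiple of lcm(4, 2) = 4 and divides |G| = 8.
Closing under the operation: H = {1, -1, j, -j}, so |H| = 4.

4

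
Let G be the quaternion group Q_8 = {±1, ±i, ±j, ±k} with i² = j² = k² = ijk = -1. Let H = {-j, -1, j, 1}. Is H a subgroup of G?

Yes

|H| = 4 divides |G| = 8, consistent with Lagrange.
H contains the identity, every element's inverse is in H, and H is closed under ·: it is a subgroup.
In fact H = ⟨j⟩.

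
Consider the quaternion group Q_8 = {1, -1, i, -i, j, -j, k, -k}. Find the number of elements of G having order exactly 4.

6

The elements of order 4 are: i, -i, j, -j, k, -k.
That's 6.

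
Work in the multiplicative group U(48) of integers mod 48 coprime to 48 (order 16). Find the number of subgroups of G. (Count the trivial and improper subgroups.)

|G| = 16, so by Lagrange every subgroup order divides 16. Divisors: 1, 2, 4, 8, 16.
Subgroups by order — order 1: 1; order 2: 7; order 4: 11; order 8: 7; order 16: 1.
Total: 1 + 7 + 11 + 7 + 1 = 27.

27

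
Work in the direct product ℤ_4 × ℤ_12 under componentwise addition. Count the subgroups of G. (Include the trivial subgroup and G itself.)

30

|G| = 48, so by Lagrange every subgroup order divides 48. Divisors: 1, 2, 3, 4, 6, 8, 12, 16, 24, 48.
Subgroups by order — order 1: 1; order 2: 3; order 3: 1; order 4: 7; order 6: 3; order 8: 3; order 12: 7; order 16: 1; order 24: 3; order 48: 1.
Total: 1 + 3 + 1 + 7 + 3 + 3 + 7 + 1 + 3 + 1 = 30.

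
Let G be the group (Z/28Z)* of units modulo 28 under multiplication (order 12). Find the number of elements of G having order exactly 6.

6

The elements of order 6 are: 3, 5, 11, 17, 19, 23.
That's 6.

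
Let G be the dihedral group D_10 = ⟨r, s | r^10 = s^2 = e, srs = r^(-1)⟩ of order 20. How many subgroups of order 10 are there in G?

3

|G| = 20 and 10 | 20, so subgroups of order 10 are possible by Lagrange.
The subgroups of order 10 are: {e, r, r^2, r^3, r^4, r^5, r^6, r^7, r^8, r^9}; {e, r^2, r^4, r^6, r^8, s, r^2s, r^4s, r^6s, r^8s}; {e, r^2, r^4, r^6, r^8, rs, r^3s, r^5s, r^7s, r^9s}.
So G has 3 subgroups of order 10.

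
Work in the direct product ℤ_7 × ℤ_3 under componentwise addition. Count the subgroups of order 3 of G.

1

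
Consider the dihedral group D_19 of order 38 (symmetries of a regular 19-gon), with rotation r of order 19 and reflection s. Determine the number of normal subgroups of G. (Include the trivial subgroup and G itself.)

3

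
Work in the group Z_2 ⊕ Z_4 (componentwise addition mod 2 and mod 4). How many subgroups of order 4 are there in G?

|G| = 8 and 4 | 8, so subgroups of order 4 are possible by Lagrange.
The subgroups of order 4 are: {(0,0), (0,1), (0,2), (0,3)}; {(0,0), (0,2), (1,0), (1,2)}; {(0,0), (0,2), (1,1), (1,3)}.
So G has 3 subgroups of order 4.

3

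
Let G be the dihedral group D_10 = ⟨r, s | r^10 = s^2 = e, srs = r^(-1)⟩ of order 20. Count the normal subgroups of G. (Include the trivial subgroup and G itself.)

G has 22 subgroups. Checking conjugation-invariance by order — order 1: 1/1 normal; order 2: 1/11 normal; order 4: 0/5 normal; order 5: 1/1 normal; order 10: 3/3 normal; order 20: 1/1 normal.
Total normal subgroups: 7.

7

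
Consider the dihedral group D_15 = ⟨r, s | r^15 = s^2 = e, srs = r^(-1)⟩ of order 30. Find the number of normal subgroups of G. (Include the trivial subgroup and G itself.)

G has 28 subgroups. Checking conjugation-invariance by order — order 1: 1/1 normal; order 2: 0/15 normal; order 3: 1/1 normal; order 5: 1/1 normal; order 6: 0/5 normal; order 10: 0/3 normal; order 15: 1/1 normal; order 30: 1/1 normal.
Total normal subgroups: 5.

5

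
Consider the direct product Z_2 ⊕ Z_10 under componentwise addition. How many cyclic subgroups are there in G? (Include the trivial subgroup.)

Group the elements of G by the cyclic subgroup they generate; each cyclic subgroup of order d accounts for φ(d) elements.
Cyclic subgroups by order — order 1: 1; order 2: 3; order 5: 1; order 10: 3.
Total: 8.

8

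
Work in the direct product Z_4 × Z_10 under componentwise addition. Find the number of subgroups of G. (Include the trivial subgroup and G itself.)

16

|G| = 40, so by Lagrange every subgroup order divides 40. Divisors: 1, 2, 4, 5, 8, 10, 20, 40.
Subgroups by order — order 1: 1; order 2: 3; order 4: 3; order 5: 1; order 8: 1; order 10: 3; order 20: 3; order 40: 1.
Total: 1 + 3 + 3 + 1 + 1 + 3 + 3 + 1 = 16.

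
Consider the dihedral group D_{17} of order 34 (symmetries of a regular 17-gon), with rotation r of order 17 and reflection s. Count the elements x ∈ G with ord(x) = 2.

Enumerating element orders in G gives 17 elements of order 2.

17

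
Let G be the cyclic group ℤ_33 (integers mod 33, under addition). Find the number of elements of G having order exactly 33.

In a cyclic group of order 33, the number of elements of order d (for d | 33) is φ(d).
φ(33) = 20.

20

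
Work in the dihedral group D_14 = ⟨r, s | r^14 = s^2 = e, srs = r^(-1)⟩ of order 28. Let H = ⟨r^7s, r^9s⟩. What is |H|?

14

|⟨r^7s⟩| = 2 and |⟨r^9s⟩| = 2, so |H| is a multiple of lcm(2, 2) = 2 and divides |G| = 28.
Closing under the operation: H = {e, r^2, r^4, r^6, r^8, r^10, r^12, rs, r^3s, r^5s, r^7s, r^9s, r^11s, r^13s}, so |H| = 14.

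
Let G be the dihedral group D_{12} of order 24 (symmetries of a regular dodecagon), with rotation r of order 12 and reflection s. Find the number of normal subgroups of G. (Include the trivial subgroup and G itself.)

G has 34 subgroups. Checking conjugation-invariance by order — order 1: 1/1 normal; order 2: 1/13 normal; order 3: 1/1 normal; order 4: 1/7 normal; order 6: 1/5 normal; order 8: 0/3 normal; order 12: 3/3 normal; order 24: 1/1 normal.
Total normal subgroups: 9.

9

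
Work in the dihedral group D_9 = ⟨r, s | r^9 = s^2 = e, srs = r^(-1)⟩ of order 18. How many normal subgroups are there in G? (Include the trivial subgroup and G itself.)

G has 16 subgroups. Checking conjugation-invariance by order — order 1: 1/1 normal; order 2: 0/9 normal; order 3: 1/1 normal; order 6: 0/3 normal; order 9: 1/1 normal; order 18: 1/1 normal.
Total normal subgroups: 4.

4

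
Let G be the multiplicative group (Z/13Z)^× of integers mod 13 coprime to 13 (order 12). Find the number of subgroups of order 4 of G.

1

|G| = 12 and 4 | 12, so subgroups of order 4 are possible by Lagrange.
The subgroups of order 4 are: {1, 5, 8, 12}.
So G has 1 subgroup of order 4.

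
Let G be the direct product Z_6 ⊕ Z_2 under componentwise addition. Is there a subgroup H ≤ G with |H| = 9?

9 does not divide |G| = 12, so by Lagrange no subgroup of order 9 exists.

No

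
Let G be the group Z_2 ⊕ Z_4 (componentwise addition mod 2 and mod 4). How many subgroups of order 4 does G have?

3

|G| = 8 and 4 | 8, so subgroups of order 4 are possible by Lagrange.
The subgroups of order 4 are: {(0,0), (0,1), (0,2), (0,3)}; {(0,0), (0,2), (1,0), (1,2)}; {(0,0), (0,2), (1,1), (1,3)}.
So G has 3 subgroups of order 4.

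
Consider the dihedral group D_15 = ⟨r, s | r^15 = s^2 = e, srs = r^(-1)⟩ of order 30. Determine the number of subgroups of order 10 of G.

3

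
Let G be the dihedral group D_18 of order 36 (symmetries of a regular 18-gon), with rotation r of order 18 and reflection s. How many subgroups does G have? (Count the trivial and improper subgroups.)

|G| = 36, so by Lagrange every subgroup order divides 36. Divisors: 1, 2, 3, 4, 6, 9, 12, 18, 36.
Subgroups by order — order 1: 1; order 2: 19; order 3: 1; order 4: 9; order 6: 7; order 9: 1; order 12: 3; order 18: 3; order 36: 1.
Total: 1 + 19 + 1 + 9 + 7 + 1 + 3 + 3 + 1 = 45.

45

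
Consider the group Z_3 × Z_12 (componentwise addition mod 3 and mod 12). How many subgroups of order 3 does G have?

|G| = 36 and 3 | 36, so subgroups of order 3 are possible by Lagrange.
The subgroups of order 3 are: {(0,0), (0,4), (0,8)}; {(0,0), (1,0), (2,0)}; {(0,0), (1,4), (2,8)}; {(0,0), (1,8), (2,4)}.
So G has 4 subgroups of order 3.

4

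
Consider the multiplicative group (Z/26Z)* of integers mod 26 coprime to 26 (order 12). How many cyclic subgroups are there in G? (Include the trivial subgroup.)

6

Each element a generates a cyclic subgroup ⟨a⟩; distinct elements may generate the same one (a cyclic group of order d has φ(d) generators).
Cyclic subgroups by order — order 1: 1; order 2: 1; order 3: 1; order 4: 1; order 6: 1; order 12: 1.
Total: 6.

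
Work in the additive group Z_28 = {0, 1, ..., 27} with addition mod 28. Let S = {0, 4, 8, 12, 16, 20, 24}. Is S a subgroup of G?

|S| = 7 divides |G| = 28, consistent with Lagrange.
S contains the identity, every element's inverse is in S, and S is closed under +: it is a subgroup.
In fact S = ⟨16⟩.

Yes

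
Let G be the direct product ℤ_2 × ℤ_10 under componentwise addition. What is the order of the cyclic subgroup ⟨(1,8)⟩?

The order of (1,8) in Z_2 × Z_10 is lcm(ord(1) in Z_2, ord(8) in Z_10).
ord(1) = 2 and ord(8) = 5, so |⟨(1,8)⟩| = lcm(2, 5) = 10.

10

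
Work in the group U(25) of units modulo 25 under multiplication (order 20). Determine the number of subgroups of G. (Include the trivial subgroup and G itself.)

6

|G| = 20, so by Lagrange every subgroup order divides 20. Divisors: 1, 2, 4, 5, 10, 20.
Subgroups by order — order 1: 1; order 2: 1; order 4: 1; order 5: 1; order 10: 1; order 20: 1.
Total: 1 + 1 + 1 + 1 + 1 + 1 = 6.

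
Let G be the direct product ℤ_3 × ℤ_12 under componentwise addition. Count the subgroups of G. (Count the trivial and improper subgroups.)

18

|G| = 36, so by Lagrange every subgroup order divides 36. Divisors: 1, 2, 3, 4, 6, 9, 12, 18, 36.
Subgroups by order — order 1: 1; order 2: 1; order 3: 4; order 4: 1; order 6: 4; order 9: 1; order 12: 4; order 18: 1; order 36: 1.
Total: 1 + 1 + 4 + 1 + 4 + 1 + 4 + 1 + 1 = 18.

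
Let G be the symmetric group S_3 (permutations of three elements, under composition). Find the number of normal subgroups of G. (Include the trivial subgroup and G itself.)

G has 6 subgroups. Checking conjugation-invariance by order — order 1: 1/1 normal; order 2: 0/3 normal; order 3: 1/1 normal; order 6: 1/1 normal.
Total normal subgroups: 3.

3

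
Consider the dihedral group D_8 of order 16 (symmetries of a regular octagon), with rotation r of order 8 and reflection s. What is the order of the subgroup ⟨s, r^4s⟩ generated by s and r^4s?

4

|⟨s⟩| = 2 and |⟨r^4s⟩| = 2, so |H| is a multiple of lcm(2, 2) = 2 and divides |G| = 16.
Closing under the operation: H = {e, r^4, s, r^4s}, so |H| = 4.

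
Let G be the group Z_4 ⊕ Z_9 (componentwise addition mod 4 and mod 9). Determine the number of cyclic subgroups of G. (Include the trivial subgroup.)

A cyclic subgroup of order d is generated by each of its φ(d) elements of order d, so the cyclic subgroups of order d number (#elements of order d)/φ(d).
Cyclic subgroups by order — order 1: 1; order 2: 1; order 3: 1; order 4: 1; order 6: 1; order 9: 1; order 12: 1; order 18: 1; order 36: 1.
Total: 9.

9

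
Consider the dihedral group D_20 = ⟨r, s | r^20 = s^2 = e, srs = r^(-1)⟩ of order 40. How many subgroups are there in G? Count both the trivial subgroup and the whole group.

|G| = 40, so by Lagrange every subgroup order divides 40. Divisors: 1, 2, 4, 5, 8, 10, 20, 40.
Subgroups by order — order 1: 1; order 2: 21; order 4: 11; order 5: 1; order 8: 5; order 10: 5; order 20: 3; order 40: 1.
Total: 1 + 21 + 11 + 1 + 5 + 5 + 3 + 1 = 48.

48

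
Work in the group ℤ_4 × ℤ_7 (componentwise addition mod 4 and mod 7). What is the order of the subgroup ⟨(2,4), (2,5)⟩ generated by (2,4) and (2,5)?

|⟨(2,4)⟩| = 14 and |⟨(2,5)⟩| = 14, so |H| is a multiple of lcm(14, 14) = 14 and divides |G| = 28.
Closing under the operation: H = {(0,0), (0,1), (0,2), (0,3), (0,4), (0,5), (0,6), (2,0), (2,1), (2,2), (2,3), (2,4), (2,5), (2,6)}, so |H| = 14.

14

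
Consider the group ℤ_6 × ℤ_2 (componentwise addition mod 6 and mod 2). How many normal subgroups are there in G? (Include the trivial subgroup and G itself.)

10

G is abelian, so every subgroup is normal.
G has 10 subgroups in total, hence 10 normal subgroups.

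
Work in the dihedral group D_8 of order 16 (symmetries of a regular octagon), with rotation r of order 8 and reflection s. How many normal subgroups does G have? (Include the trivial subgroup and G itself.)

7

G has 19 subgroups. Checking conjugation-invariance by order — order 1: 1/1 normal; order 2: 1/9 normal; order 4: 1/5 normal; order 8: 3/3 normal; order 16: 1/1 normal.
Total normal subgroups: 7.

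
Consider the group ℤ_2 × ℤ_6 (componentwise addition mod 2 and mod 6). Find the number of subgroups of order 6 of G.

3

|G| = 12 and 6 | 12, so subgroups of order 6 are possible by Lagrange.
The subgroups of order 6 are: {(0,0), (0,1), (0,2), (0,3), (0,4), (0,5)}; {(0,0), (0,2), (0,4), (1,0), (1,2), (1,4)}; {(0,0), (0,2), (0,4), (1,1), (1,3), (1,5)}.
So G has 3 subgroups of order 6.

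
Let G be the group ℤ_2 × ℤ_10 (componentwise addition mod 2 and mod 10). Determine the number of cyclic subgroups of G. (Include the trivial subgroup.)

Each element a generates a cyclic subgroup ⟨a⟩; distinct elements may generate the same one (a cyclic group of order d has φ(d) generators).
Cyclic subgroups by order — order 1: 1; order 2: 3; order 5: 1; order 10: 3.
Total: 8.

8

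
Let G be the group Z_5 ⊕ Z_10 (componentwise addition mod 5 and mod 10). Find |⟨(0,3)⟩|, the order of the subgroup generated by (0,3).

The order of (0,3) in Z_5 × Z_10 is lcm(ord(0) in Z_5, ord(3) in Z_10).
ord(0) = 1 and ord(3) = 10, so |⟨(0,3)⟩| = lcm(1, 10) = 10.

10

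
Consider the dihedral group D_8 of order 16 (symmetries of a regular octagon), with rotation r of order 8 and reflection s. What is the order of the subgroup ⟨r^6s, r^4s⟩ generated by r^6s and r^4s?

8

|⟨r^6s⟩| = 2 and |⟨r^4s⟩| = 2, so |H| is a multiple of lcm(2, 2) = 2 and divides |G| = 16.
Closing under the operation: H = {e, r^2, r^4, r^6, s, r^2s, r^4s, r^6s}, so |H| = 8.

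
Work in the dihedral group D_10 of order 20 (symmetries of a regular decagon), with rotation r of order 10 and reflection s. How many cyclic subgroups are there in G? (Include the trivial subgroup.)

14

Each element a generates a cyclic subgroup ⟨a⟩; distinct elements may generate the same one (a cyclic group of order d has φ(d) generators).
Cyclic subgroups by order — order 1: 1; order 2: 11; order 5: 1; order 10: 1.
Total: 14.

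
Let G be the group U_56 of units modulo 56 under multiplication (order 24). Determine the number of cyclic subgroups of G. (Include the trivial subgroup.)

16

Each element a generates a cyclic subgroup ⟨a⟩; distinct elements may generate the same one (a cyclic group of order d has φ(d) generators).
Cyclic subgroups by order — order 1: 1; order 2: 7; order 3: 1; order 6: 7.
Total: 16.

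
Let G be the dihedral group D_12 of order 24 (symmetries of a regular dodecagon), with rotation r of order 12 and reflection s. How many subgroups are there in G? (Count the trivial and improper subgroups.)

|G| = 24, so by Lagrange every subgroup order divides 24. Divisors: 1, 2, 3, 4, 6, 8, 12, 24.
Subgroups by order — order 1: 1; order 2: 13; order 3: 1; order 4: 7; order 6: 5; order 8: 3; order 12: 3; order 24: 1.
Total: 1 + 13 + 1 + 7 + 5 + 3 + 3 + 1 = 34.

34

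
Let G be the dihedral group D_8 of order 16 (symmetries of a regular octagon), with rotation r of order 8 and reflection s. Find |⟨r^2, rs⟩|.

|⟨r^2⟩| = 4 and |⟨rs⟩| = 2, so |H| is a multiple of lcm(4, 2) = 4 and divides |G| = 16.
Closing under the operation: H = {e, r^2, r^4, r^6, rs, r^3s, r^5s, r^7s}, so |H| = 8.

8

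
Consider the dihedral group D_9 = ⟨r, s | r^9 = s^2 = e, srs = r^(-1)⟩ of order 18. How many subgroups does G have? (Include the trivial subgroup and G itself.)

|G| = 18, so by Lagrange every subgroup order divides 18. Divisors: 1, 2, 3, 6, 9, 18.
Subgroups by order — order 1: 1; order 2: 9; order 3: 1; order 6: 3; order 9: 1; order 18: 1.
Total: 1 + 9 + 1 + 3 + 1 + 1 = 16.

16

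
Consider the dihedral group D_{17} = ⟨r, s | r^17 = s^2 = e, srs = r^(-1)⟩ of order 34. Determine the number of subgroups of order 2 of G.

17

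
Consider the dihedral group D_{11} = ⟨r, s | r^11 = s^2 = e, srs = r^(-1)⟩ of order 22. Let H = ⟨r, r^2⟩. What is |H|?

|⟨r⟩| = 11 and |⟨r^2⟩| = 11, so |H| is a multiple of lcm(11, 11) = 11 and divides |G| = 22.
Closing under the operation: H = {e, r, r^2, r^3, r^4, r^5, r^6, r^7, r^8, r^9, r^10}, so |H| = 11.

11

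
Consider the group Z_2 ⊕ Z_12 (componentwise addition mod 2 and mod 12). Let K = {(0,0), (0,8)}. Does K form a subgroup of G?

(0,8) ∈ K but its inverse (0,4) ∉ K, so K is not a subgroup.

No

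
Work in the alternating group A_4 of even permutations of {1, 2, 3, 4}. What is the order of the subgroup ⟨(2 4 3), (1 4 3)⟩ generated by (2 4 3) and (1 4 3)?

12

|⟨(2 4 3)⟩| = 3 and |⟨(1 4 3)⟩| = 3, so |H| is a multiple of lcm(3, 3) = 3 and divides |G| = 12.
Closing {(2 4 3), (1 4 3)} under the group operation gives all of G, so |H| = 12.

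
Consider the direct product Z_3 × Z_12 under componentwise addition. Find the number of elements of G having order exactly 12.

16

An element (a,b) has order lcm(ord(a), ord(b)); count pairs with lcm equal to 12.
Enumerating gives 16 such elements.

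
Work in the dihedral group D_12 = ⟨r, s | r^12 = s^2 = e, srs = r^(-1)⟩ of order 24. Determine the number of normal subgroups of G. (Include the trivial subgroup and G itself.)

9

G has 34 subgroups. Checking conjugation-invariance by order — order 1: 1/1 normal; order 2: 1/13 normal; order 3: 1/1 normal; order 4: 1/7 normal; order 6: 1/5 normal; order 8: 0/3 normal; order 12: 3/3 normal; order 24: 1/1 normal.
Total normal subgroups: 9.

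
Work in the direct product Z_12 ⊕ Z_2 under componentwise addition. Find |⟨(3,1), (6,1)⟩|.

8

|⟨(3,1)⟩| = 4 and |⟨(6,1)⟩| = 2, so |H| is a multiple of lcm(4, 2) = 4 and divides |G| = 24.
Closing under the operation: H = {(0,0), (0,1), (3,0), (3,1), (6,0), (6,1), (9,0), (9,1)}, so |H| = 8.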